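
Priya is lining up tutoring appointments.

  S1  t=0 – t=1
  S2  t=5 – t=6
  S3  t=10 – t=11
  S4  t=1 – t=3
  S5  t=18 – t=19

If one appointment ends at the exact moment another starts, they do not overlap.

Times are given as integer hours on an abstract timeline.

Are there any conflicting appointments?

Sorted by start: S1, S4, S2, S3, S5.
S4 starts exactly when S1 ends (back-to-back, no overlap) — done with S1.
S2 starts after S4 ends — done with S4.
S3 starts after S2 ends — done with S2.
S5 starts after S3 ends.
Every pair is clear; the schedule has no overlaps.

No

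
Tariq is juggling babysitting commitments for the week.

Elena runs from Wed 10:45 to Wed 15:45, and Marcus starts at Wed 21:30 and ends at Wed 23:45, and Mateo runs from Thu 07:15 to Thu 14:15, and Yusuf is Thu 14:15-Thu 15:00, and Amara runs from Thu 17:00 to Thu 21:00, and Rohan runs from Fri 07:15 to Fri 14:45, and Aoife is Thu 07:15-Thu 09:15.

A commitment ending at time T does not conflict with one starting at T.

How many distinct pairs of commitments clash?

1

Sorted by start: Elena, Marcus, Mateo, Aoife, Yusuf, Amara, Rohan.
Marcus starts after Elena ends — done with Elena.
Mateo starts after Marcus ends — done with Marcus.
Aoife starts before Mateo ends → Mateo and Aoife overlap.
Yusuf starts exactly when Mateo ends (back-to-back, no overlap) — done with Mateo.
Yusuf starts after Aoife ends — done with Aoife.
Amara starts after Yusuf ends — done with Yusuf.
Rohan starts after Amara ends.
Overlapping pairs: Aoife & Mateo — 1 in total.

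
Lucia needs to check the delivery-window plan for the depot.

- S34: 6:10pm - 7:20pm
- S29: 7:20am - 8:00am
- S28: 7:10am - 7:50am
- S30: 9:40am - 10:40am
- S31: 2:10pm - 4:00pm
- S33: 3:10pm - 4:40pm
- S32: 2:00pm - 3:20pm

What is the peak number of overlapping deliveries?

Sweep the timeline, counting +1 at each start and −1 at each end (ends before starts at a tie):
7:10am start S28 → 1
7:20am start S29 → 2
7:50am end S28 → 1
8:00am end S29 → 0
9:40am start S30 → 1
10:40am end S30 → 0
2:00pm start S32 → 1
2:10pm start S31 → 2
3:10pm start S33 → 3
3:20pm end S32 → 2
4:00pm end S31 → 1
4:40pm end S33 → 0
6:10pm start S34 → 1
7:20pm end S34 → 0
Peak is 3, at 3:10pm (S31, S32, S33).

3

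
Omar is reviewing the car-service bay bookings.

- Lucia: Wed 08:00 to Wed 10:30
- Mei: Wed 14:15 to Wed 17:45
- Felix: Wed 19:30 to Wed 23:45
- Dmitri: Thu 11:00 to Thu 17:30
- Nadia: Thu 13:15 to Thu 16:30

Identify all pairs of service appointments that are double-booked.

Dmitri & Nadia

Sorted by start: Lucia, Mei, Felix, Dmitri, Nadia.
Mei starts after Lucia ends, so Lucia has no further overlaps.
Felix starts after Mei ends, so Mei has no further overlaps.
Dmitri starts after Felix ends, so Felix has no further overlaps.
Nadia starts before Dmitri ends → Dmitri and Nadia overlap.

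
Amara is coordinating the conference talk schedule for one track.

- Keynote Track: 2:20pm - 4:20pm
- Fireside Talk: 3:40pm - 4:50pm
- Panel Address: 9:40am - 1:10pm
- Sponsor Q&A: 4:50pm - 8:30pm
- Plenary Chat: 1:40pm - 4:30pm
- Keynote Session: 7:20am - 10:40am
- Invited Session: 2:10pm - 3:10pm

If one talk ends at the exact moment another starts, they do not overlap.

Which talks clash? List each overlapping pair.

Check each pair: they overlap iff neither finishes before the other starts.
Sorted by start: Keynote Session, Panel Address, Plenary Chat, Invited Session, Keynote Track, Fireside Talk, Sponsor Q&A.
Panel Address starts before Keynote Session ends → Keynote Session and Panel Address overlap.
Plenary Chat starts after Keynote Session ends, so nothing later overlaps Keynote Session either.
Plenary Chat starts after Panel Address ends, so nothing later overlaps Panel Address either.
Invited Session starts before Plenary Chat ends → Plenary Chat and Invited Session overlap.
Keynote Track starts before Plenary Chat ends → Plenary Chat and Keynote Track overlap.
Fireside Talk starts before Plenary Chat ends → Plenary Chat and Fireside Talk overlap.
Sponsor Q&A starts after Plenary Chat ends.
Keynote Track starts before Invited Session ends → Invited Session and Keynote Track overlap.
Fireside Talk starts after Invited Session ends, so nothing later overlaps Invited Session either.
Fireside Talk starts before Keynote Track ends → Keynote Track and Fireside Talk overlap.
Sponsor Q&A starts after Keynote Track ends.
Sponsor Q&A starts exactly when Fireside Talk ends (back-to-back, no overlap).

Fireside Talk & Keynote Track, Fireside Talk & Plenary Chat, Invited Session & Keynote Track, Invited Session & Plenary Chat, Keynote Session & Panel Address, Keynote Track & Plenary Chat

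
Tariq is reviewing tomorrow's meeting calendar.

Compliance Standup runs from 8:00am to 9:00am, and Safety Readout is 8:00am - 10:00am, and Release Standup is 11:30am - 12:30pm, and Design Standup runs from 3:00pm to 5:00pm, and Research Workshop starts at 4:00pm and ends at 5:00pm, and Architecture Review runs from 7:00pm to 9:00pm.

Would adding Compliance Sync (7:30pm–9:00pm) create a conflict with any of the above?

Yes — it overlaps Architecture Review

Compliance Standup: ends 9:00am at or before Compliance Sync starts 7:30pm → clear.
Safety Readout: ends 10:00am at or before Compliance Sync starts 7:30pm → clear.
Release Standup: ends 12:30pm at or before Compliance Sync starts 7:30pm → clear.
Design Standup: ends 5:00pm at or before Compliance Sync starts 7:30pm → clear.
Research Workshop: ends 5:00pm at or before Compliance Sync starts 7:30pm → clear.
Architecture Review: starts 7:00pm before Compliance Sync ends 9:00pm, and ends 9:00pm after Compliance Sync starts 7:30pm → overlap.
Compliance Sync overlaps Architecture Review.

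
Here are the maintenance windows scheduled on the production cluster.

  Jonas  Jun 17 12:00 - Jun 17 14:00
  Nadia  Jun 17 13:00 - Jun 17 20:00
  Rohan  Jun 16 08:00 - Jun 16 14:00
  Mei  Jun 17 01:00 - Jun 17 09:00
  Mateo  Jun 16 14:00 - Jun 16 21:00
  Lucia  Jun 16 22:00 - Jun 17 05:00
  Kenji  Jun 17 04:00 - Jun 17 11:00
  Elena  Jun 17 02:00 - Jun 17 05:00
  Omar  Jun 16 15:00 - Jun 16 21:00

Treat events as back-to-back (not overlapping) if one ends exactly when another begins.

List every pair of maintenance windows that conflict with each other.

Elena & Kenji, Elena & Lucia, Elena & Mei, Jonas & Nadia, Kenji & Lucia, Kenji & Mei, Lucia & Mei, Mateo & Omar

Sorted by start: Rohan, Mateo, Omar, Lucia, Mei, Elena, Kenji, Jonas, Nadia.
Mateo starts exactly when Rohan ends (back-to-back, no overlap), so nothing later overlaps Rohan either.
Omar starts before Mateo ends → Mateo and Omar overlap.
Lucia starts after Mateo ends, so nothing later overlaps Mateo either.
Lucia starts after Omar ends, so nothing later overlaps Omar either.
Mei starts before Lucia ends → Lucia and Mei overlap.
Elena starts before Lucia ends → Lucia and Elena overlap.
Kenji starts before Lucia ends → Lucia and Kenji overlap.
Jonas starts after Lucia ends, so nothing later overlaps Lucia either.
Elena starts before Mei ends → Mei and Elena overlap.
Kenji starts before Mei ends → Mei and Kenji overlap.
Jonas starts after Mei ends, so nothing later overlaps Mei either.
Kenji starts before Elena ends → Elena and Kenji overlap.
Jonas starts after Elena ends, so nothing later overlaps Elena either.
Jonas starts after Kenji ends, so nothing later overlaps Kenji either.
Nadia starts before Jonas ends → Jonas and Nadia overlap.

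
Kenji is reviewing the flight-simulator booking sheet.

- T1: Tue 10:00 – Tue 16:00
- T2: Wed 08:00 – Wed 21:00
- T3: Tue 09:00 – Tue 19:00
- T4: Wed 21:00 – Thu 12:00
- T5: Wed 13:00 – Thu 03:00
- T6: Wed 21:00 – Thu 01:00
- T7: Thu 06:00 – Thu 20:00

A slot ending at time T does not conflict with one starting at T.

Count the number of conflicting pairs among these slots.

Check each pair: they overlap iff neither finishes before the other starts.
Sorted by start: T3, T1, T2, T5, T4, T6, T7.
T1 starts before T3 ends → T3 and T1 overlap.
T2 starts after T3 ends, so nothing later overlaps T3 either.
T2 starts after T1 ends, so nothing later overlaps T1 either.
T5 starts before T2 ends → T2 and T5 overlap.
T4 starts exactly when T2 ends (back-to-back, no overlap), so nothing later overlaps T2 either.
T4 starts before T5 ends → T5 and T4 overlap.
T6 starts before T5 ends → T5 and T6 overlap.
T7 starts after T5 ends.
T6 starts before T4 ends → T4 and T6 overlap.
T7 starts before T4 ends → T4 and T7 overlap.
T7 starts after T6 ends.
Overlapping pairs: T1 & T3, T2 & T5, T4 & T5, T4 & T6, T4 & T7, T5 & T6 — 6 in total.

6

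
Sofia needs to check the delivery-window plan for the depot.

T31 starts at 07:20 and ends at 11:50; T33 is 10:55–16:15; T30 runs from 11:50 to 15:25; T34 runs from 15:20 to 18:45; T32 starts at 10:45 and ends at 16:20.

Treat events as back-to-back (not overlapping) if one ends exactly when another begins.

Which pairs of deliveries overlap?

Sorted by start: T31, T32, T33, T30, T34.
T32 starts before T31 ends → T31 and T32 overlap.
T33 starts before T31 ends → T31 and T33 overlap.
T30 starts exactly when T31 ends (back-to-back, no overlap); T31 is clear from here.
T33 starts before T32 ends → T32 and T33 overlap.
T30 starts before T32 ends → T32 and T30 overlap.
T34 starts before T32 ends → T32 and T34 overlap.
T30 starts before T33 ends → T33 and T30 overlap.
T34 starts before T33 ends → T33 and T34 overlap.
T34 starts before T30 ends → T30 and T34 overlap.

T30 & T32, T30 & T33, T30 & T34, T31 & T32, T31 & T33, T32 & T33, T32 & T34, T33 & T34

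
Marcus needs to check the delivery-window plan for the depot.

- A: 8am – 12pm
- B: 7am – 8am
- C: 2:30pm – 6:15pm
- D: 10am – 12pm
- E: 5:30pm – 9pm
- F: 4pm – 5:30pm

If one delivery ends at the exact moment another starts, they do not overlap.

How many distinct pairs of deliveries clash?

Sorted by start: B, A, D, C, F, E.
A starts exactly when B ends (back-to-back, no overlap), so B has no further overlaps.
D starts before A ends → A and D overlap.
C starts after A ends, so A has no further overlaps.
C starts after D ends, so D has no further overlaps.
F starts before C ends → C and F overlap.
E starts before C ends → C and E overlap.
E starts exactly when F ends (back-to-back, no overlap).
Overlapping pairs: A & D, C & E, C & F — 3 in total.

3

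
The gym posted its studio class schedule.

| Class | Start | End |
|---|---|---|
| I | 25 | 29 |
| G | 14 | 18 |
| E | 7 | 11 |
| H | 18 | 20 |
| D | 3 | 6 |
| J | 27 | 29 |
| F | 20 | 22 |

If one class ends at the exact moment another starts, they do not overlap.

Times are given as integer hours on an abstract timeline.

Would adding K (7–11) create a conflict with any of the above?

D: ends 6 at or before K starts 7 → clear.
E: starts 7 before K ends 11, and ends 11 after K starts 7 → overlap.
G: starts 14 at or after K ends 11 → clear.
H: starts 18 at or after K ends 11 → clear.
F: starts 20 at or after K ends 11 → clear.
I: starts 25 at or after K ends 11 → clear.
J: starts 27 at or after K ends 11 → clear.
K overlaps E.

Yes — it overlaps E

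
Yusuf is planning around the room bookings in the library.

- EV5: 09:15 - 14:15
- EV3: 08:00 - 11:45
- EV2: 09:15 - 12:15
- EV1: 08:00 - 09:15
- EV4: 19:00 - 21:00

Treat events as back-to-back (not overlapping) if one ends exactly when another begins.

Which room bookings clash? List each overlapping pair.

Two intervals overlap when each starts before the other ends.
Sorted by start: EV1, EV3, EV2, EV5, EV4.
EV3 starts before EV1 ends → EV1 and EV3 overlap.
EV2 starts exactly when EV1 ends (back-to-back, no overlap), so nothing later overlaps EV1 either.
EV2 starts before EV3 ends → EV3 and EV2 overlap.
EV5 starts before EV3 ends → EV3 and EV5 overlap.
EV4 starts after EV3 ends.
EV5 starts before EV2 ends → EV2 and EV5 overlap.
EV4 starts after EV2 ends.
EV4 starts after EV5 ends.

EV1 & EV3, EV2 & EV3, EV2 & EV5, EV3 & EV5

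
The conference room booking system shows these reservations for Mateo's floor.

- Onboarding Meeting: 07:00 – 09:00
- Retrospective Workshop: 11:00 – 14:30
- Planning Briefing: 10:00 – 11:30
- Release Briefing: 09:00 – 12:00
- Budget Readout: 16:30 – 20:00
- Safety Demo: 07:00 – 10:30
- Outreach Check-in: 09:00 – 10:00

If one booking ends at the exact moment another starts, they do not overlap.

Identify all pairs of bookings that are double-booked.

Onboarding Meeting & Safety Demo, Outreach Check-in & Release Briefing, Outreach Check-in & Safety Demo, Planning Briefing & Release Briefing, Planning Briefing & Retrospective Workshop, Planning Briefing & Safety Demo, Release Briefing & Retrospective Workshop, Release Briefing & Safety Demo

Two intervals overlap when each starts before the other ends.
Sorted by start: Safety Demo, Onboarding Meeting, Release Briefing, Outreach Check-in, Planning Briefing, Retrospective Workshop, Budget Readout.
Onboarding Meeting starts before Safety Demo ends → Safety Demo and Onboarding Meeting overlap.
Release Briefing starts before Safety Demo ends → Safety Demo and Release Briefing overlap.
Outreach Check-in starts before Safety Demo ends → Safety Demo and Outreach Check-in overlap.
Planning Briefing starts before Safety Demo ends → Safety Demo and Planning Briefing overlap.
Retrospective Workshop starts after Safety Demo ends, so nothing later overlaps Safety Demo either.
Release Briefing starts exactly when Onboarding Meeting ends (back-to-back, no overlap), so nothing later overlaps Onboarding Meeting either.
Outreach Check-in starts before Release Briefing ends → Release Briefing and Outreach Check-in overlap.
Planning Briefing starts before Release Briefing ends → Release Briefing and Planning Briefing overlap.
Retrospective Workshop starts before Release Briefing ends → Release Briefing and Retrospective Workshop overlap.
Budget Readout starts after Release Briefing ends.
Planning Briefing starts exactly when Outreach Check-in ends (back-to-back, no overlap), so nothing later overlaps Outreach Check-in either.
Retrospective Workshop starts before Planning Briefing ends → Planning Briefing and Retrospective Workshop overlap.
Budget Readout starts after Planning Briefing ends.
Budget Readout starts after Retrospective Workshop ends.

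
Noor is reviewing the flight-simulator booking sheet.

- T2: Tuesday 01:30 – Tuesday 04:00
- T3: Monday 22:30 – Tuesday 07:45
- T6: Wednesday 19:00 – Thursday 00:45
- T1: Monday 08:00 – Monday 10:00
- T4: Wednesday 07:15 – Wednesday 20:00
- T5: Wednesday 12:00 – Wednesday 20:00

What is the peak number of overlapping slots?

3

Sweep the timeline, counting +1 at each start and −1 at each end (ends before starts at a tie):
Monday 08:00 start T1 → 1
Monday 10:00 end T1 → 0
Monday 22:30 start T3 → 1
Tuesday 01:30 start T2 → 2
Tuesday 04:00 end T2 → 1
Tuesday 07:45 end T3 → 0
Wednesday 07:15 start T4 → 1
Wednesday 12:00 start T5 → 2
Wednesday 19:00 start T6 → 3
Wednesday 20:00 end T4 → 2
Wednesday 20:00 end T5 → 1
Thursday 00:45 end T6 → 0
Peak is 3, at Wednesday 19:00 (T4, T5, T6).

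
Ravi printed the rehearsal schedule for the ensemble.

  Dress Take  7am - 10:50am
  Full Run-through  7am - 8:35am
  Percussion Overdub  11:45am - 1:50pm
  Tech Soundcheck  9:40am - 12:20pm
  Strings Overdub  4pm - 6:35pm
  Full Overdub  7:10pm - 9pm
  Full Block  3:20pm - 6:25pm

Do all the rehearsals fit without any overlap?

No

Sorted by start: Dress Take, Full Run-through, Tech Soundcheck, Percussion Overdub, Full Block, Strings Overdub, Full Overdub.
Full Run-through starts before Dress Take ends → Dress Take and Full Run-through overlap.
That's a conflict, so the schedule is not conflict-free.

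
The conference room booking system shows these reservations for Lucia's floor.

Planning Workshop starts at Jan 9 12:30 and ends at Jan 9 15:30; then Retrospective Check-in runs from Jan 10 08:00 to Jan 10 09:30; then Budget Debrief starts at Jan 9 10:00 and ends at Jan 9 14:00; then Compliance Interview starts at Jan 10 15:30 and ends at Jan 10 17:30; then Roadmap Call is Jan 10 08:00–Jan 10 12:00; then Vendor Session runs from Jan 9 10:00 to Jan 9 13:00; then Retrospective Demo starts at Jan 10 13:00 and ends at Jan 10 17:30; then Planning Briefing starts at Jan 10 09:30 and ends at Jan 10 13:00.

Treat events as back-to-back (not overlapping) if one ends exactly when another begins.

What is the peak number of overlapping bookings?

Sweep the timeline, counting +1 at each start and −1 at each end (ends before starts at a tie):
Jan 9 10:00 start Budget Debrief → 1
Jan 9 10:00 start Vendor Session → 2
Jan 9 12:30 start Planning Workshop → 3
Jan 9 13:00 end Vendor Session → 2
Jan 9 14:00 end Budget Debrief → 1
Jan 9 15:30 end Planning Workshop → 0
Jan 10 08:00 start Retrospective Check-in → 1
Jan 10 08:00 start Roadmap Call → 2
Jan 10 09:30 end Retrospective Check-in → 1
Jan 10 09:30 start Planning Briefing → 2
Jan 10 12:00 end Roadmap Call → 1
Jan 10 13:00 end Planning Briefing → 0
Jan 10 13:00 start Retrospective Demo → 1
Jan 10 15:30 start Compliance Interview → 2
Jan 10 17:30 end Compliance Interview → 1
Jan 10 17:30 end Retrospective Demo → 0
Peak is 3, at Jan 9 12:30 (Budget Debrief, Planning Workshop, Vendor Session).

3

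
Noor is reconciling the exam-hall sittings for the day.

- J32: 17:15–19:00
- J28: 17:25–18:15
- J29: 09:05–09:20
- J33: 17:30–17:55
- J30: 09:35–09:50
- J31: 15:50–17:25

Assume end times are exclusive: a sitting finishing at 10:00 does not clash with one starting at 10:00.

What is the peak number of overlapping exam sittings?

3

Walk through starts and ends in time order (an end at T is processed before a start at T):
09:05 start J29 → 1
09:20 end J29 → 0
09:35 start J30 → 1
09:50 end J30 → 0
15:50 start J31 → 1
17:15 start J32 → 2
17:25 end J31 → 1
17:25 start J28 → 2
17:30 start J33 → 3
17:55 end J33 → 2
18:15 end J28 → 1
19:00 end J32 → 0
Peak is 3, at 17:30 (J28, J32, J33).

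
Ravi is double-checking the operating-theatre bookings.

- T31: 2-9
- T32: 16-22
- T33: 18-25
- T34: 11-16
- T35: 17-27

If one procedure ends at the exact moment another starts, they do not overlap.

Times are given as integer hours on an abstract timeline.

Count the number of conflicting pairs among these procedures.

3

Sorted by start: T31, T34, T32, T35, T33.
T34 starts after T31 ends, so nothing later overlaps T31 either.
T32 starts exactly when T34 ends (back-to-back, no overlap), so nothing later overlaps T34 either.
T35 starts before T32 ends → T32 and T35 overlap.
T33 starts before T32 ends → T32 and T33 overlap.
T33 starts before T35 ends → T35 and T33 overlap.
Overlapping pairs: T32 & T33, T32 & T35, T33 & T35 — 3 in total.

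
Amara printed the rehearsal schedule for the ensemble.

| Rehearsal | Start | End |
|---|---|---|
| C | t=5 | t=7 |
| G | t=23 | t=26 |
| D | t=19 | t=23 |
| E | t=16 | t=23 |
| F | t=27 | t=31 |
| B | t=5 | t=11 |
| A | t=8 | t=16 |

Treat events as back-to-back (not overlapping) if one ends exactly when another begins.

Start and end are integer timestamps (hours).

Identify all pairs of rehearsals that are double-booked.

Two intervals overlap when each starts before the other ends.
Sorted by start: B, C, A, E, D, G, F.
C starts before B ends → B and C overlap.
A starts before B ends → B and A overlap.
E starts after B ends, so nothing later overlaps B either.
A starts after C ends, so nothing later overlaps C either.
E starts exactly when A ends (back-to-back, no overlap), so nothing later overlaps A either.
D starts before E ends → E and D overlap.
G starts exactly when E ends (back-to-back, no overlap), so nothing later overlaps E either.
G starts exactly when D ends (back-to-back, no overlap), so nothing later overlaps D either.
F starts after G ends.

A & B, B & C, D & E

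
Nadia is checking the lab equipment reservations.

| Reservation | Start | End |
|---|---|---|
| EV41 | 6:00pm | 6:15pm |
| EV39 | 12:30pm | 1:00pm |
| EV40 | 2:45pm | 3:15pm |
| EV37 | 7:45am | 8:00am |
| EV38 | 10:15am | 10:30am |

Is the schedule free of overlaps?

Two intervals overlap when each starts before the other ends.
Sorted by start: EV37, EV38, EV39, EV40, EV41.
EV38 starts after EV37 ends; EV37 is clear from here.
EV39 starts after EV38 ends; EV38 is clear from here.
EV40 starts after EV39 ends; EV39 is clear from here.
EV41 starts after EV40 ends.
Every pair is clear; the schedule has no overlaps.

Yes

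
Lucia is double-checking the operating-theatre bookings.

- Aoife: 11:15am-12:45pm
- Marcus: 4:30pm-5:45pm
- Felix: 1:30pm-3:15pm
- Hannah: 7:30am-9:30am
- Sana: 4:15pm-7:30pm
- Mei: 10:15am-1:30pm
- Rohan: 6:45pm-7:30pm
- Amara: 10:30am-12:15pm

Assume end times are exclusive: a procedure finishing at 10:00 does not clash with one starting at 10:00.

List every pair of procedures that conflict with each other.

Amara & Aoife, Amara & Mei, Aoife & Mei, Marcus & Sana, Rohan & Sana

Sorted by start: Hannah, Mei, Amara, Aoife, Felix, Sana, Marcus, Rohan.
Mei starts after Hannah ends, so Hannah has no further overlaps.
Amara starts before Mei ends → Mei and Amara overlap.
Aoife starts before Mei ends → Mei and Aoife overlap.
Felix starts exactly when Mei ends (back-to-back, no overlap), so Mei has no further overlaps.
Aoife starts before Amara ends → Amara and Aoife overlap.
Felix starts after Amara ends, so Amara has no further overlaps.
Felix starts after Aoife ends, so Aoife has no further overlaps.
Sana starts after Felix ends, so Felix has no further overlaps.
Marcus starts before Sana ends → Sana and Marcus overlap.
Rohan starts before Sana ends → Sana and Rohan overlap.
Rohan starts after Marcus ends.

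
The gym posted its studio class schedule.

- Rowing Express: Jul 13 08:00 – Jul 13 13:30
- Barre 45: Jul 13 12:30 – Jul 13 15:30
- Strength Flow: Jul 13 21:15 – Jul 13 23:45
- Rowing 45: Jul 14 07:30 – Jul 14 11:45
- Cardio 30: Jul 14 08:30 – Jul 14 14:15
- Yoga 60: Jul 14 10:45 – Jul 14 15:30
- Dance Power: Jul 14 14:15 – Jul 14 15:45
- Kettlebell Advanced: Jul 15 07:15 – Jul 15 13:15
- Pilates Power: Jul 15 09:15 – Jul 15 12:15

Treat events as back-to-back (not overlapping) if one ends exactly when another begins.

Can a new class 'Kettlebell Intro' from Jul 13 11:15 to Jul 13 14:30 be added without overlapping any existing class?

No — it overlaps Barre 45, Rowing Express

Rowing Express: starts Jul 13 08:00 before Kettlebell Intro ends Jul 13 14:30, and ends Jul 13 13:30 after Kettlebell Intro starts Jul 13 11:15 → overlap.
Barre 45: starts Jul 13 12:30 before Kettlebell Intro ends Jul 13 14:30, and ends Jul 13 15:30 after Kettlebell Intro starts Jul 13 11:15 → overlap.
Strength Flow: starts Jul 13 21:15 at or after Kettlebell Intro ends Jul 13 14:30 → clear.
Rowing 45: starts Jul 14 07:30 at or after Kettlebell Intro ends Jul 13 14:30 → clear.
Cardio 30: starts Jul 14 08:30 at or after Kettlebell Intro ends Jul 13 14:30 → clear.
Yoga 60: starts Jul 14 10:45 at or after Kettlebell Intro ends Jul 13 14:30 → clear.
Dance Power: starts Jul 14 14:15 at or after Kettlebell Intro ends Jul 13 14:30 → clear.
Kettlebell Advanced: starts Jul 15 07:15 at or after Kettlebell Intro ends Jul 13 14:30 → clear.
Pilates Power: starts Jul 15 09:15 at or after Kettlebell Intro ends Jul 13 14:30 → clear.
Kettlebell Intro overlaps Rowing Express, Barre 45.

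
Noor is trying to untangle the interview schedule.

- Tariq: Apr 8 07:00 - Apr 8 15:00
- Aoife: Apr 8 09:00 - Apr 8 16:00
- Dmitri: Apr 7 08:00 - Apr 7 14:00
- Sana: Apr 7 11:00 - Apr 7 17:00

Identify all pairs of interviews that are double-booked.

Aoife & Tariq, Dmitri & Sana

Check each pair: they overlap iff neither finishes before the other starts.
Sorted by start: Dmitri, Sana, Tariq, Aoife.
Sana starts before Dmitri ends → Dmitri and Sana overlap.
Tariq starts after Dmitri ends, so Dmitri has no further overlaps.
Tariq starts after Sana ends, so Sana has no further overlaps.
Aoife starts before Tariq ends → Tariq and Aoife overlap.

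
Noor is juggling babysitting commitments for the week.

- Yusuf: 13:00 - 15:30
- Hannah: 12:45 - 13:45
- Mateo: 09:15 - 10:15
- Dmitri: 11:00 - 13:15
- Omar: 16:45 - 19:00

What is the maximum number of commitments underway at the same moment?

3

Sweep the timeline, counting +1 at each start and −1 at each end (ends before starts at a tie):
09:15 start Mateo → 1
10:15 end Mateo → 0
11:00 start Dmitri → 1
12:45 start Hannah → 2
13:00 start Yusuf → 3
13:15 end Dmitri → 2
13:45 end Hannah → 1
15:30 end Yusuf → 0
16:45 start Omar → 1
19:00 end Omar → 0
Peak is 3, at 13:00 (Dmitri, Hannah, Yusuf).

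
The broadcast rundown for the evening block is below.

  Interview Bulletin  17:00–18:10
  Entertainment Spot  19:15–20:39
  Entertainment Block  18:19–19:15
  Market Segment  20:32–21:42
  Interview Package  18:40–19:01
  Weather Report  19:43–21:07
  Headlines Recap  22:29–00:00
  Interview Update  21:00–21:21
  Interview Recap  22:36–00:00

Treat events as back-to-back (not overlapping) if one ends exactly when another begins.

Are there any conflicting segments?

Yes

Sorted by start: Interview Bulletin, Entertainment Block, Interview Package, Entertainment Spot, Weather Report, Market Segment, Interview Update, Headlines Recap, Interview Recap.
Entertainment Block starts after Interview Bulletin ends — done with Interview Bulletin.
Interview Package starts before Entertainment Block ends → Entertainment Block and Interview Package overlap.
That's a conflict, so the schedule is not conflict-free.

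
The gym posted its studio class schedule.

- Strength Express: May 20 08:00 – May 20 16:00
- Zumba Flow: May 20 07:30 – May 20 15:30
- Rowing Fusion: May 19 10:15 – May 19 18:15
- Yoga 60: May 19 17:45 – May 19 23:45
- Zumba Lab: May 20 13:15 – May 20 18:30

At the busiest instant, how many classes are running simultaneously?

Walk through starts and ends in time order (an end at T is processed before a start at T):
May 19 10:15 start Rowing Fusion → 1
May 19 17:45 start Yoga 60 → 2
May 19 18:15 end Rowing Fusion → 1
May 19 23:45 end Yoga 60 → 0
May 20 07:30 start Zumba Flow → 1
May 20 08:00 start Strength Express → 2
May 20 13:15 start Zumba Lab → 3
May 20 15:30 end Zumba Flow → 2
May 20 16:00 end Strength Express → 1
May 20 18:30 end Zumba Lab → 0
Peak is 3, at May 20 13:15 (Strength Express, Zumba Flow, Zumba Lab).

3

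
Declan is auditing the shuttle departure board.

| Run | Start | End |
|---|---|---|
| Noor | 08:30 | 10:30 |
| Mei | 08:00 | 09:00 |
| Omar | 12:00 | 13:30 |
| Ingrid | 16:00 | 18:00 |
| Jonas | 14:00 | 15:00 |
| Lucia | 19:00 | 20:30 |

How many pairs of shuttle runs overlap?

Sorted by start: Mei, Noor, Omar, Jonas, Ingrid, Lucia.
Noor starts before Mei ends → Mei and Noor overlap.
Omar starts after Mei ends, so Mei has no further overlaps.
Omar starts after Noor ends, so Noor has no further overlaps.
Jonas starts after Omar ends, so Omar has no further overlaps.
Ingrid starts after Jonas ends, so Jonas has no further overlaps.
Lucia starts after Ingrid ends.
Overlapping pairs: Mei & Noor — 1 in total.

1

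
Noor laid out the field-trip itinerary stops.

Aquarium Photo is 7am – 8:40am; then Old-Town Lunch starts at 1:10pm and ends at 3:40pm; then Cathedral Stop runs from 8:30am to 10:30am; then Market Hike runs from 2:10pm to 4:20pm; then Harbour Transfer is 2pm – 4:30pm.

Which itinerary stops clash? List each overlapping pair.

Sorted by start: Aquarium Photo, Cathedral Stop, Old-Town Lunch, Harbour Transfer, Market Hike.
Cathedral Stop starts before Aquarium Photo ends → Aquarium Photo and Cathedral Stop overlap.
Old-Town Lunch starts after Aquarium Photo ends; Aquarium Photo is clear from here.
Old-Town Lunch starts after Cathedral Stop ends; Cathedral Stop is clear from here.
Harbour Transfer starts before Old-Town Lunch ends → Old-Town Lunch and Harbour Transfer overlap.
Market Hike starts before Old-Town Lunch ends → Old-Town Lunch and Market Hike overlap.
Market Hike starts before Harbour Transfer ends → Harbour Transfer and Market Hike overlap.

Aquarium Photo & Cathedral Stop, Harbour Transfer & Market Hike, Harbour Transfer & Old-Town Lunch, Market Hike & Old-Town Lunch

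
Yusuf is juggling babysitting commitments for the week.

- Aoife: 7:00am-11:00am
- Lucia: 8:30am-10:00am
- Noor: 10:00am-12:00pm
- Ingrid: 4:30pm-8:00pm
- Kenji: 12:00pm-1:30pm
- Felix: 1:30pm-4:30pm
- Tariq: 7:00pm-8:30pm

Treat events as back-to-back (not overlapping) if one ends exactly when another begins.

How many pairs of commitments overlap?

Sorted by start: Aoife, Lucia, Noor, Kenji, Felix, Ingrid, Tariq.
Lucia starts before Aoife ends → Aoife and Lucia overlap.
Noor starts before Aoife ends → Aoife and Noor overlap.
Kenji starts after Aoife ends, so Aoife has no further overlaps.
Noor starts exactly when Lucia ends (back-to-back, no overlap), so Lucia has no further overlaps.
Kenji starts exactly when Noor ends (back-to-back, no overlap), so Noor has no further overlaps.
Felix starts exactly when Kenji ends (back-to-back, no overlap), so Kenji has no further overlaps.
Ingrid starts exactly when Felix ends (back-to-back, no overlap), so Felix has no further overlaps.
Tariq starts before Ingrid ends → Ingrid and Tariq overlap.
Overlapping pairs: Aoife & Lucia, Aoife & Noor, Ingrid & Tariq — 3 in total.

3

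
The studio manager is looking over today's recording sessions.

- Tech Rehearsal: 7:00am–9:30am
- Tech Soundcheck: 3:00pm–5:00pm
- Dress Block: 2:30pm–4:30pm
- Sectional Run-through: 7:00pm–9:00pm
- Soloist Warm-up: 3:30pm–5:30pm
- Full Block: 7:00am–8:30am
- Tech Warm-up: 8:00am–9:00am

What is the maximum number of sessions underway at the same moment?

3

Sweep the timeline, counting +1 at each start and −1 at each end (ends before starts at a tie):
7:00am start Full Block → 1
7:00am start Tech Rehearsal → 2
8:00am start Tech Warm-up → 3
8:30am end Full Block → 2
9:00am end Tech Warm-up → 1
9:30am end Tech Rehearsal → 0
2:30pm start Dress Block → 1
3:00pm start Tech Soundcheck → 2
3:30pm start Soloist Warm-up → 3
4:30pm end Dress Block → 2
5:00pm end Tech Soundcheck → 1
5:30pm end Soloist Warm-up → 0
7:00pm start Sectional Run-through → 1
9:00pm end Sectional Run-through → 0
Peak is 3, at 8:00am (Full Block, Tech Rehearsal, Tech Warm-up).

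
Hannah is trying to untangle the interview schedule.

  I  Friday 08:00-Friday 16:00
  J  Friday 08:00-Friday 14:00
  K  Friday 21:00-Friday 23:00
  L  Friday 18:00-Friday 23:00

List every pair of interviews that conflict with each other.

Sorted by start: I, J, L, K.
J starts before I ends → I and J overlap.
L starts after I ends — done with I.
L starts after J ends — done with J.
K starts before L ends → L and K overlap.

I & J, K & L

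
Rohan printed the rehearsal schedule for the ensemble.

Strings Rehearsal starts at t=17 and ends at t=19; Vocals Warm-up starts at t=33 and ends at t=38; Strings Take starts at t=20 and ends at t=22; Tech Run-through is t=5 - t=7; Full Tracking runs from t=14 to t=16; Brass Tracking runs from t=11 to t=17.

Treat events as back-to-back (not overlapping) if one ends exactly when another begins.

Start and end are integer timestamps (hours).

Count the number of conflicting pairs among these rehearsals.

Sorted by start: Tech Run-through, Brass Tracking, Full Tracking, Strings Rehearsal, Strings Take, Vocals Warm-up.
Brass Tracking starts after Tech Run-through ends; Tech Run-through is clear from here.
Full Tracking starts before Brass Tracking ends → Brass Tracking and Full Tracking overlap.
Strings Rehearsal starts exactly when Brass Tracking ends (back-to-back, no overlap); Brass Tracking is clear from here.
Strings Rehearsal starts after Full Tracking ends; Full Tracking is clear from here.
Strings Take starts after Strings Rehearsal ends; Strings Rehearsal is clear from here.
Vocals Warm-up starts after Strings Take ends.
Overlapping pairs: Brass Tracking & Full Tracking — 1 in total.

1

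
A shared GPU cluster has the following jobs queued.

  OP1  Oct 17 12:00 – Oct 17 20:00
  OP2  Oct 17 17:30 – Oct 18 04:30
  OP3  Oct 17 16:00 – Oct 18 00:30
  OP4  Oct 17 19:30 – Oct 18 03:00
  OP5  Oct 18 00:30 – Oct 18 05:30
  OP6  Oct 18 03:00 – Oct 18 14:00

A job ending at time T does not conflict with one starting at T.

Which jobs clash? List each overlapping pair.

Two intervals overlap when each starts before the other ends.
Sorted by start: OP1, OP3, OP2, OP4, OP5, OP6.
OP3 starts before OP1 ends → OP1 and OP3 overlap.
OP2 starts before OP1 ends → OP1 and OP2 overlap.
OP4 starts before OP1 ends → OP1 and OP4 overlap.
OP5 starts after OP1 ends, so nothing later overlaps OP1 either.
OP2 starts before OP3 ends → OP3 and OP2 overlap.
OP4 starts before OP3 ends → OP3 and OP4 overlap.
OP5 starts exactly when OP3 ends (back-to-back, no overlap), so nothing later overlaps OP3 either.
OP4 starts before OP2 ends → OP2 and OP4 overlap.
OP5 starts before OP2 ends → OP2 and OP5 overlap.
OP6 starts before OP2 ends → OP2 and OP6 overlap.
OP5 starts before OP4 ends → OP4 and OP5 overlap.
OP6 starts exactly when OP4 ends (back-to-back, no overlap).
OP6 starts before OP5 ends → OP5 and OP6 overlap.

OP1 & OP2, OP1 & OP3, OP1 & OP4, OP2 & OP3, OP2 & OP4, OP2 & OP5, OP2 & OP6, OP3 & OP4, OP4 & OP5, OP5 & OP6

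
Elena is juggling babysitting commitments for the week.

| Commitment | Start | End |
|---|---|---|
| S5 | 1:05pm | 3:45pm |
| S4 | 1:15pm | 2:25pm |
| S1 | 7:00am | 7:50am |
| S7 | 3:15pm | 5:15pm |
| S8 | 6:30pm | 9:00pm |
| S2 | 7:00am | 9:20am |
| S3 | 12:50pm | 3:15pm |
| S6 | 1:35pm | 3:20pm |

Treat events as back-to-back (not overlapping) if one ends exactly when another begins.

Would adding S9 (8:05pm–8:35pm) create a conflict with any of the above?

Yes — it overlaps S8

S1: ends 7:50am at or before S9 starts 8:05pm → clear.
S2: ends 9:20am at or before S9 starts 8:05pm → clear.
S3: ends 3:15pm at or before S9 starts 8:05pm → clear.
S5: ends 3:45pm at or before S9 starts 8:05pm → clear.
S4: ends 2:25pm at or before S9 starts 8:05pm → clear.
S6: ends 3:20pm at or before S9 starts 8:05pm → clear.
S7: ends 5:15pm at or before S9 starts 8:05pm → clear.
S8: starts 6:30pm before S9 ends 8:35pm, and ends 9:00pm after S9 starts 8:05pm → overlap.
S9 overlaps S8.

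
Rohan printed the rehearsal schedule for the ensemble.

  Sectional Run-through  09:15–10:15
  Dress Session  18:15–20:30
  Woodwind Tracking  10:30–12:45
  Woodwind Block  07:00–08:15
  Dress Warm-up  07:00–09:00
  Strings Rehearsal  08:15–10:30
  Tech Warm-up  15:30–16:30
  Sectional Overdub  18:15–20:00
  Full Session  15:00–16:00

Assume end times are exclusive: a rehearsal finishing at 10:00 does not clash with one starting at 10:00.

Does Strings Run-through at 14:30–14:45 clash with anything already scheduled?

Dress Warm-up: ends 09:00 at or before Strings Run-through starts 14:30 → clear.
Woodwind Block: ends 08:15 at or before Strings Run-through starts 14:30 → clear.
Strings Rehearsal: ends 10:30 at or before Strings Run-through starts 14:30 → clear.
Sectional Run-through: ends 10:15 at or before Strings Run-through starts 14:30 → clear.
Woodwind Tracking: ends 12:45 at or before Strings Run-through starts 14:30 → clear.
Full Session: starts 15:00 at or after Strings Run-through ends 14:45 → clear.
Tech Warm-up: starts 15:30 at or after Strings Run-through ends 14:45 → clear.
Dress Session: starts 18:15 at or after Strings Run-through ends 14:45 → clear.
Sectional Overdub: starts 18:15 at or after Strings Run-through ends 14:45 → clear.

No — it doesn't clash with anything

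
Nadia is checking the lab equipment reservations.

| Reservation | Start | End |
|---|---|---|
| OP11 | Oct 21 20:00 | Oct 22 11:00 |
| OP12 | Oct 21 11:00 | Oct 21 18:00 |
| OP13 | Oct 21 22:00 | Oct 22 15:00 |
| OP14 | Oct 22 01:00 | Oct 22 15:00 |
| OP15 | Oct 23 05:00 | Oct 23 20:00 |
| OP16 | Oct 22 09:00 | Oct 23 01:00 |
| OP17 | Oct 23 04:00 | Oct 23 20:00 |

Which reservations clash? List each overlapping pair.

Sorted by start: OP12, OP11, OP13, OP14, OP16, OP17, OP15.
OP11 starts after OP12 ends, so nothing later overlaps OP12 either.
OP13 starts before OP11 ends → OP11 and OP13 overlap.
OP14 starts before OP11 ends → OP11 and OP14 overlap.
OP16 starts before OP11 ends → OP11 and OP16 overlap.
OP17 starts after OP11 ends, so nothing later overlaps OP11 either.
OP14 starts before OP13 ends → OP13 and OP14 overlap.
OP16 starts before OP13 ends → OP13 and OP16 overlap.
OP17 starts after OP13 ends, so nothing later overlaps OP13 either.
OP16 starts before OP14 ends → OP14 and OP16 overlap.
OP17 starts after OP14 ends, so nothing later overlaps OP14 either.
OP17 starts after OP16 ends, so nothing later overlaps OP16 either.
OP15 starts before OP17 ends → OP17 and OP15 overlap.

OP11 & OP13, OP11 & OP14, OP11 & OP16, OP13 & OP14, OP13 & OP16, OP14 & OP16, OP15 & OP17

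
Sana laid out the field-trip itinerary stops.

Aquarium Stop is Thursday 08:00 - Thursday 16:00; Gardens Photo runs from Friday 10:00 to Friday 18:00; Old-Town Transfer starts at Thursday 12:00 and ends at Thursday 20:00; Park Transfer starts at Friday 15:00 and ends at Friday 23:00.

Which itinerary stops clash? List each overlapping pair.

Aquarium Stop & Old-Town Transfer, Gardens Photo & Park Transfer

Sorted by start: Aquarium Stop, Old-Town Transfer, Gardens Photo, Park Transfer.
Old-Town Transfer starts before Aquarium Stop ends → Aquarium Stop and Old-Town Transfer overlap.
Gardens Photo starts after Aquarium Stop ends; Aquarium Stop is clear from here.
Gardens Photo starts after Old-Town Transfer ends; Old-Town Transfer is clear from here.
Park Transfer starts before Gardens Photo ends → Gardens Photo and Park Transfer overlap.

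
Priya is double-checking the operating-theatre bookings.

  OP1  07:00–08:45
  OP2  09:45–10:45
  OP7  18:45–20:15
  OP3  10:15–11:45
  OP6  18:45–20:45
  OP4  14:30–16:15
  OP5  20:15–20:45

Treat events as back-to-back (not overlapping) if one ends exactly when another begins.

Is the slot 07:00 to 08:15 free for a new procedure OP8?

No — it overlaps OP1

OP1: starts 07:00 before OP8 ends 08:15, and ends 08:45 after OP8 starts 07:00 → overlap.
OP2: starts 09:45 at or after OP8 ends 08:15 → clear.
OP3: starts 10:15 at or after OP8 ends 08:15 → clear.
OP4: starts 14:30 at or after OP8 ends 08:15 → clear.
OP6: starts 18:45 at or after OP8 ends 08:15 → clear.
OP7: starts 18:45 at or after OP8 ends 08:15 → clear.
OP5: starts 20:15 at or after OP8 ends 08:15 → clear.
OP8 overlaps OP1.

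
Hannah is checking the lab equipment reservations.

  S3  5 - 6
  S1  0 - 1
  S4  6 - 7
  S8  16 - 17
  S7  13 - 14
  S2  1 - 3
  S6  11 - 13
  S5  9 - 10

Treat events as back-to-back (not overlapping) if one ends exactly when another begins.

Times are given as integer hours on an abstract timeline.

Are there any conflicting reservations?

No

Sorted by start: S1, S2, S3, S4, S5, S6, S7, S8.
S2 starts exactly when S1 ends (back-to-back, no overlap), so nothing later overlaps S1 either.
S3 starts after S2 ends, so nothing later overlaps S2 either.
S4 starts exactly when S3 ends (back-to-back, no overlap), so nothing later overlaps S3 either.
S5 starts after S4 ends, so nothing later overlaps S4 either.
S6 starts after S5 ends, so nothing later overlaps S5 either.
S7 starts exactly when S6 ends (back-to-back, no overlap), so nothing later overlaps S6 either.
S8 starts after S7 ends.
Every pair is clear; the schedule has no overlaps.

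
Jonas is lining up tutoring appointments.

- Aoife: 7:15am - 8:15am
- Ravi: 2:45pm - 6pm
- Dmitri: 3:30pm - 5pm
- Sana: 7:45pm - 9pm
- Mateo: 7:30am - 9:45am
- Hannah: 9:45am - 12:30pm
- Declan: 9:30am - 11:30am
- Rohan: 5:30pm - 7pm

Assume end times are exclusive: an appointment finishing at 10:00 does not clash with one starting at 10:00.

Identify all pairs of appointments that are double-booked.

Two intervals overlap when each starts before the other ends.
Sorted by start: Aoife, Mateo, Declan, Hannah, Ravi, Dmitri, Rohan, Sana.
Mateo starts before Aoife ends → Aoife and Mateo overlap.
Declan starts after Aoife ends, so nothing later overlaps Aoife either.
Declan starts before Mateo ends → Mateo and Declan overlap.
Hannah starts exactly when Mateo ends (back-to-back, no overlap), so nothing later overlaps Mateo either.
Hannah starts before Declan ends → Declan and Hannah overlap.
Ravi starts after Declan ends, so nothing later overlaps Declan either.
Ravi starts after Hannah ends, so nothing later overlaps Hannah either.
Dmitri starts before Ravi ends → Ravi and Dmitri overlap.
Rohan starts before Ravi ends → Ravi and Rohan overlap.
Sana starts after Ravi ends.
Rohan starts after Dmitri ends, so nothing later overlaps Dmitri either.
Sana starts after Rohan ends.

Aoife & Mateo, Declan & Hannah, Declan & Mateo, Dmitri & Ravi, Ravi & Rohan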